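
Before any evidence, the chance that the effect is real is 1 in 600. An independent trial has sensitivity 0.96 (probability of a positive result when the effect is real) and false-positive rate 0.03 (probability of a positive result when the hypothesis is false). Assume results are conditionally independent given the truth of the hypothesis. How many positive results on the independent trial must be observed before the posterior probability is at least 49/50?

3

Prior odds: (1/600) ÷ (599/600) = 1/599.
Likelihood ratio of a positive result = 0.96/0.03 = 32.
Target posterior odds = 0.98/0.02 = 49.
Need (1/599) × 32ⁿ ≥ 49, i.e. 32ⁿ ≥ 29351.
32² = 1024 falls short of 29351 but 32³ = 32768 reaches it, so n = 3.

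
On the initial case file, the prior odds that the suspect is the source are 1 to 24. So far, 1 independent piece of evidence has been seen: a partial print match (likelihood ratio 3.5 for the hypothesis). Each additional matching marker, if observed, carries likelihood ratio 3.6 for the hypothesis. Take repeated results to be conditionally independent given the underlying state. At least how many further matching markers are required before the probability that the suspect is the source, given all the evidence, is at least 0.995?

6

Prior odds = 1/24.
Bayes factor of the evidence already in hand = 3.5.
Odds after that evidence = (1/24) × 3.5 = 7/48.
Target odds = 0.995/0.005 = 199.
Need 3.6ⁿ ≥ 199 ÷ (7/48) = 9552/7.
3.6⁵ = 604.66176 falls short of 9552/7 but 3.6⁶ = 34012224/15625 reaches it, so n = 6.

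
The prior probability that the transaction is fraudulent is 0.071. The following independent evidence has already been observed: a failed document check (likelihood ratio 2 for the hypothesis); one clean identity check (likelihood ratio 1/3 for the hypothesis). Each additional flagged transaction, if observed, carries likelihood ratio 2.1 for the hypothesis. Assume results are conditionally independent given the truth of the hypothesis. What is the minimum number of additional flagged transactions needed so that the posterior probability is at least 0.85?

Prior odds = 0.071/0.929 = 71/929.
Combined Bayes factor of the evidence already in hand = 2 × (1/3) = 2/3.
Odds after that evidence = (71/929) × 2/3 = 142/2787.
Target odds = 0.85/0.15 = 17/3.
Need 2.1ⁿ ≥ 17/3 ÷ (142/2787) = 15793/142.
2.1⁶ = 85766121/1000000 falls short of 15793/142 but 2.1⁷ ≈180.109 reaches it, so n = 7.

7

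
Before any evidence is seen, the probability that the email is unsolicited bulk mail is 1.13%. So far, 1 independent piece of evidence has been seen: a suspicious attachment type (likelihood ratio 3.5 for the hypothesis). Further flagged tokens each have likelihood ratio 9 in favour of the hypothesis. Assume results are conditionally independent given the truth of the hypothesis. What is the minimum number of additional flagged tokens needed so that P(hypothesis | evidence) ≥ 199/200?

Prior odds = 0.0113/0.9887 = 113/9887.
Bayes factor of the evidence already in hand = 3.5.
Odds after that evidence = (113/9887) × 3.5 = 791/19774.
Target odds = 0.995/0.005 = 199.
Need 9ⁿ ≥ 199 ÷ (791/19774) = 3935026/791.
9³ = 729 falls short of 3935026/791 but 9⁴ = 6561 reaches it, so n = 4.

4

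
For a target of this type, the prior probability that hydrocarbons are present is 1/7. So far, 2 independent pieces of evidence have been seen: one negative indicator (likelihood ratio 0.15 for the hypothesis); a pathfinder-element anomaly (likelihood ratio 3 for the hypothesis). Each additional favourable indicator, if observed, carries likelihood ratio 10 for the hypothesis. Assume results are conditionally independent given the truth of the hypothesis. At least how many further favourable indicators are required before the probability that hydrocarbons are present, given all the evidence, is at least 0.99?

Prior odds = (1/7)/(6/7) = 1/6.
Combined Bayes factor of the evidence already in hand = 0.15 × 3 = 0.45.
Odds after that evidence = (1/6) × 0.45 = 0.075.
Target odds = 0.99/0.01 = 99.
Need 10ⁿ ≥ 99 ÷ 0.075 = 1320.
10³ = 1000 falls short of 1320 but 10⁴ = 10000 reaches it, so n = 4.

4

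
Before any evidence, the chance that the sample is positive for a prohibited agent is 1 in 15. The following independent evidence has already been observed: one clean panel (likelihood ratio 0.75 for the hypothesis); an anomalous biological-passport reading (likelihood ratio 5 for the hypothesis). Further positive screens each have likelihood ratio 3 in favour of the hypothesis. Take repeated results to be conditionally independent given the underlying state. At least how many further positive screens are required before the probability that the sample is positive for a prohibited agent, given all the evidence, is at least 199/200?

7

Prior odds = (1/15)/(14/15) = 1/14.
Combined Bayes factor of the evidence already in hand = 0.75 × 5 = 3.75.
Odds after that evidence = (1/14) × 3.75 = 15/56.
Target odds = 0.995/0.005 = 199.
Need 3ⁿ ≥ 199 ÷ (15/56) = 11144/15.
3⁶ = 729 falls short of 11144/15 but 3⁷ = 2187 reaches it, so n = 7.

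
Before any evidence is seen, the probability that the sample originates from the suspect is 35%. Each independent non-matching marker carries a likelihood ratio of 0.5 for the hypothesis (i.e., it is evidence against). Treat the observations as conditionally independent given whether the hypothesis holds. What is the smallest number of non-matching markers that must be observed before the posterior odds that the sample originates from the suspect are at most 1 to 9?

Prior odds: 0.35 ÷ 0.65 = 7/13.
Likelihood ratio per non-matching marker = 0.5.
Target odds = 1/9.
Need (7/13) × 0.5ⁿ ≤ 1/9, i.e. 0.5ⁿ ≤ 13/63.
0.5² = 0.25 is still above 13/63 but 0.5³ = 0.125 is at or below it, so n = 3.

3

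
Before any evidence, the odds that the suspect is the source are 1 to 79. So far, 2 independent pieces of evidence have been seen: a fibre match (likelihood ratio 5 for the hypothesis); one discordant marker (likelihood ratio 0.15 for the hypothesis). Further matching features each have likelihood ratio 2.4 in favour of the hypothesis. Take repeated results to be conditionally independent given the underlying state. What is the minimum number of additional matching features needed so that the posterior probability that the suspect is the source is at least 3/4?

Prior odds = 1/79.
Combined Bayes factor of the evidence already in hand = 5 × 0.15 = 0.75.
Odds after that evidence = (1/79) × 0.75 = 3/316.
Target odds = 0.75/0.25 = 3.
Need 2.4ⁿ ≥ 3 ÷ (3/316) = 316.
2.4⁶ = 2985984/15625 falls short of 316 but 2.4⁷ = 35831808/78125 reaches it, so n = 7.

7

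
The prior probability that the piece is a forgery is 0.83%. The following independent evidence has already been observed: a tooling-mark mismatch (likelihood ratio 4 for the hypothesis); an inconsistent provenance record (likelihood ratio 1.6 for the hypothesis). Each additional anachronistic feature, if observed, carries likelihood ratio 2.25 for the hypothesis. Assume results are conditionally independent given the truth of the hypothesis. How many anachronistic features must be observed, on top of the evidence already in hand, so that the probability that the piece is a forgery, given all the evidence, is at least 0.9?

7

Prior odds = 0.0083/0.9917 = 83/9917.
Combined Bayes factor of the evidence already in hand = 4 × 1.6 = 6.4.
Odds after that evidence = (83/9917) × 6.4 = 2656/49585.
Target odds = 0.9/0.1 = 9.
Need 2.25ⁿ ≥ 9 ÷ (2656/49585) = 446265/2656.
2.25⁶ = 531441/4096 falls short of 446265/2656 but 2.25⁷ = 4782969/16384 reaches it, so n = 7.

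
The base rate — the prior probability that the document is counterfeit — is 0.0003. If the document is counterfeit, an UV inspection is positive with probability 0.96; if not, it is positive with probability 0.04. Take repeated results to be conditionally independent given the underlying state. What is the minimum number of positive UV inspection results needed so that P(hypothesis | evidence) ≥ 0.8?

Prior odds: 0.0003 ÷ 0.9997 = 3/9997.
Likelihood ratio of a positive = 0.96/0.04 = 24.
Target odds: 0.8 ÷ 0.2 = 4.
Need (3/9997) × 24ⁿ ≥ 4, i.e. 24ⁿ ≥ 39988/3.
24² = 576 falls short of 39988/3 but 24³ = 13824 reaches it, so n = 3.

3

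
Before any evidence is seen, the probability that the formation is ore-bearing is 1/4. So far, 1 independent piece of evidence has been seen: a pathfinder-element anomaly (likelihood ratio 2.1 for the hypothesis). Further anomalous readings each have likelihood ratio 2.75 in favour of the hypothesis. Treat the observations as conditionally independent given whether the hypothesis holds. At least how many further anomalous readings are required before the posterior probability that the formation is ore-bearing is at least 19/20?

4

Prior odds = 0.25/0.75 = 1/3.
Bayes factor of the evidence already in hand = 2.1.
Odds after that evidence = (1/3) × 2.1 = 0.7.
Target odds = 0.95/0.05 = 19.
Need 2.75ⁿ ≥ 19 ÷ 0.7 = 190/7.
2.75³ = 20.796875 falls short of 190/7 but 2.75⁴ = 57.19140625 reaches it, so n = 4.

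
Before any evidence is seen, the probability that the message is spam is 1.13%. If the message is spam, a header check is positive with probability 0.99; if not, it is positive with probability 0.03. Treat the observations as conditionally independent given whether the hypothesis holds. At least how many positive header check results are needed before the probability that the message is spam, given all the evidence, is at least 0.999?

Prior odds = 0.0113/0.9887 = 113/9887.
Likelihood ratio of a positive = 0.99/0.03 = 33.
Target odds: 0.999 ÷ 0.001 = 999.
Need (113/9887) × 33ⁿ ≥ 999, i.e. 33ⁿ ≥ 9877113/113.
33³ = 35937 falls short of 9877113/113 but 33⁴ = 1185921 reaches it, so n = 4.

4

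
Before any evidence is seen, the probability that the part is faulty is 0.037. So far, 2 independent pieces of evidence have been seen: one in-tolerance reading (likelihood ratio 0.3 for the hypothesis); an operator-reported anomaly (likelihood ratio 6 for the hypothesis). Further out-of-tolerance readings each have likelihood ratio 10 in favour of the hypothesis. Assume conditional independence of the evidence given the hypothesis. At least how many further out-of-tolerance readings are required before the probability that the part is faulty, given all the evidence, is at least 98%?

3

Prior odds = 0.037/0.963 = 37/963.
Combined Bayes factor of the evidence already in hand = 0.3 × 6 = 1.8.
Odds after that evidence = (37/963) × 1.8 = 37/535.
Target odds = 0.98/0.02 = 49.
Need 10ⁿ ≥ 49 ÷ (37/535) = 26215/37.
10² = 100 falls short of 26215/37 but 10³ = 1000 reaches it, so n = 3.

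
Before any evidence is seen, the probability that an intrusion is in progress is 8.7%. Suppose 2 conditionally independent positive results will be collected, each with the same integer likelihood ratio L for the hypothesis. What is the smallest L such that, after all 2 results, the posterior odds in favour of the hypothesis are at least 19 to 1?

Prior odds = 0.087/0.913 = 87/913.
Target odds = 19.
Need L² ≥ 19 ÷ (87/913) = 17347/87.
14² = 196 < 17347/87 ≤ 225 = 15², so L = 15.

15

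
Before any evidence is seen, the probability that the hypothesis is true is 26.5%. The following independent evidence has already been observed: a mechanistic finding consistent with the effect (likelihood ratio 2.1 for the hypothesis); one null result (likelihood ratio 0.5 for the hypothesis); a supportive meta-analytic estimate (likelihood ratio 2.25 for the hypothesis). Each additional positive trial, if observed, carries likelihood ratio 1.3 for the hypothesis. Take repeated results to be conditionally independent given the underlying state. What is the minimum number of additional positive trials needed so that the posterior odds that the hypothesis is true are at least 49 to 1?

16

Prior odds = 0.265/0.735 = 53/147.
Combined Bayes factor of the evidence already in hand = 2.1 × 0.5 × 2.25 = 2.3625.
Odds after that evidence = (53/147) × 2.3625 = 477/560.
Target odds = 49.
Need 1.3ⁿ ≥ 49 ÷ (477/560) = 27440/477.
1.3¹⁵ ≈51.1859 falls short of 27440/477 but 1.3¹⁶ ≈66.5417 reaches it, so n = 16.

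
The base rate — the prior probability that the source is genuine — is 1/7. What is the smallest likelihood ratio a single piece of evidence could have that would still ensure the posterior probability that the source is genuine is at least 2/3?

12

Prior odds = (1/7)/(6/7) = 1/6.
Target odds = (2/3)/(1/3) = 2.
Required Bayes factor = 2 ÷ (1/6) = 12.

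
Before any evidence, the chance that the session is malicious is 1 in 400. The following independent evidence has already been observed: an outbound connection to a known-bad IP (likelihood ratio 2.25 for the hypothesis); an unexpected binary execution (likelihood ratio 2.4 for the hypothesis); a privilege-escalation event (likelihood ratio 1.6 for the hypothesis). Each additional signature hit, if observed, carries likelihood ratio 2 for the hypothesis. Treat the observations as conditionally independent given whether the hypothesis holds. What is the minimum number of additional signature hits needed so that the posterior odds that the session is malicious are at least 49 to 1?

Prior odds = 0.0025/0.9975 = 1/399.
Combined Bayes factor of the evidence already in hand = 2.25 × 2.4 × 1.6 = 8.64.
Odds after that evidence = (1/399) × 8.64 = 72/3325.
Target odds = 49.
Need 2ⁿ ≥ 49 ÷ (72/3325) = 162925/72.
2¹¹ = 2048 falls short of 162925/72 but 2¹² = 4096 reaches it, so n = 12.

12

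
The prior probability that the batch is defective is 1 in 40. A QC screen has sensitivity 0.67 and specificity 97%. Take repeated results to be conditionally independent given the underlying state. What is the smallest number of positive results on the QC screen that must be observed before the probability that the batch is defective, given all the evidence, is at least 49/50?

Prior odds = 0.025/0.975 = 1/39.
False-positive rate = 1 − 0.97 = 0.03; likelihood ratio of a positive = 0.67/0.03 = 67/3.
Target posterior odds = 0.98/0.02 = 49.
Need (1/39) × (67/3)ⁿ ≥ 49, i.e. (67/3)ⁿ ≥ 1911.
(67/3)² = 4489/9 falls short of 1911 but (67/3)³ = 300763/27 reaches it, so n = 3.

3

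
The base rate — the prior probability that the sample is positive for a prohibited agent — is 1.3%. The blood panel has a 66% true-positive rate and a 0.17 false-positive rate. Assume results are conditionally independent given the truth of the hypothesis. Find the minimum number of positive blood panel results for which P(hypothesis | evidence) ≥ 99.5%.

8

Prior odds = 0.013/0.987 = 13/987.
Likelihood ratio of a positive result = 0.66/0.17 = 66/17.
Target posterior odds = 0.995/0.005 = 199.
Need (13/987) × (66/17)ⁿ ≥ 199, i.e. (66/17)ⁿ ≥ 196413/13.
(66/17)⁷ ≈13294.3 falls short of 196413/13 but (66/17)⁸ ≈51613.1 reaches it, so n = 8.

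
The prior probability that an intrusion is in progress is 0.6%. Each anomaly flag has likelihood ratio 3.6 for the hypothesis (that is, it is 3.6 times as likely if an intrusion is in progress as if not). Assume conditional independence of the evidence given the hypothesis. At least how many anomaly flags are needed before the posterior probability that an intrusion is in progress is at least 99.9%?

Prior odds = 0.006/0.994 = 3/497.
Likelihood ratio per anomaly flag = 3.6.
Target odds: 0.999 ÷ 0.001 = 999.
Require 3.6ⁿ ≥ 999 ÷ (3/497) = 165501.
3.6⁹ ≈101560 falls short of 165501 but 3.6¹⁰ ≈365616 reaches it, so n = 10.

10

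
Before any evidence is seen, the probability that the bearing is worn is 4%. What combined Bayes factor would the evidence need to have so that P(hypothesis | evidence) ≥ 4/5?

Prior odds = 0.04/0.96 = 1/24.
Target odds = 0.8/0.2 = 4.
Required Bayes factor = 4 ÷ (1/24) = 96.

96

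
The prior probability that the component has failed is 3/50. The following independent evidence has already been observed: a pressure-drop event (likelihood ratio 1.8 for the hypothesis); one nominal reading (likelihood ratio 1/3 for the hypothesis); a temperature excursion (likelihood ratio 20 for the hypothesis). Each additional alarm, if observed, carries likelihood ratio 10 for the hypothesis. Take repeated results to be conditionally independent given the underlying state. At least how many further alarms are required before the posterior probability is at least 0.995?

3

Prior odds = 0.06/0.94 = 3/47.
Combined Bayes factor of the evidence already in hand = 1.8 × (1/3) × 20 = 12.
Odds after that evidence = (3/47) × 12 = 36/47.
Target odds = 0.995/0.005 = 199.
Need 10ⁿ ≥ 199 ÷ (36/47) = 9353/36.
10² = 100 falls short of 9353/36 but 10³ = 1000 reaches it, so n = 3.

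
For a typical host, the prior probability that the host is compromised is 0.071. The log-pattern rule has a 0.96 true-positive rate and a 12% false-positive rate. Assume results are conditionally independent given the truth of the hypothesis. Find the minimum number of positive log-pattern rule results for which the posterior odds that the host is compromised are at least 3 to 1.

2

Prior odds = 0.071/0.929 = 71/929.
Likelihood ratio of a positive result = 0.96/0.12 = 8.
Target odds = 3.
Need (71/929) × 8ⁿ ≥ 3, i.e. 8ⁿ ≥ 2787/71.
8¹ = 8 falls short of 2787/71 but 8² = 64 reaches it, so n = 2.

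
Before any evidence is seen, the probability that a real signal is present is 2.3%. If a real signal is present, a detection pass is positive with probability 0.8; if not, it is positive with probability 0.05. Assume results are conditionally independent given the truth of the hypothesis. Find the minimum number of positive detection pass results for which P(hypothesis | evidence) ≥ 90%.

3

Prior odds: 0.023 ÷ 0.977 = 23/977.
Likelihood ratio of a positive = 0.8/0.05 = 16.
Target posterior odds = 0.9/0.1 = 9.
Require 16ⁿ ≥ 9 ÷ (23/977) = 8793/23.
16² = 256 falls short of 8793/23 but 16³ = 4096 reaches it, so n = 3.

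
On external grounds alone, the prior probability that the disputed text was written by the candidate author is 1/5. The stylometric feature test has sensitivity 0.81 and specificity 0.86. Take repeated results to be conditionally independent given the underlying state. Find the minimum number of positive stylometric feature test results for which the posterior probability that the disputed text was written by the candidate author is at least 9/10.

Prior odds = 0.2/0.8 = 0.25.
False-positive rate = 1 − 0.86 = 0.14; likelihood ratio of a positive = 0.81/0.14 = 81/14.
Target posterior odds = 0.9/0.1 = 9.
Need 0.25 × (81/14)ⁿ ≥ 9, i.e. (81/14)ⁿ ≥ 36.
(81/14)² = 6561/196 falls short of 36 but (81/14)³ = 531441/2744 reaches it, so n = 3.

3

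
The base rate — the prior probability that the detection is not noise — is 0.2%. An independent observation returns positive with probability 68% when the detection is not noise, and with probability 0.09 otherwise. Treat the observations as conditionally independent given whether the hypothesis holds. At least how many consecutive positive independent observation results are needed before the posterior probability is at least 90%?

Prior odds = 0.002/0.998 = 1/499.
Likelihood ratio of a positive result = 0.68/0.09 = 68/9.
Target posterior odds = 0.9/0.1 = 9.
Need (1/499) × (68/9)ⁿ ≥ 9, i.e. (68/9)ⁿ ≥ 4491.
(68/9)⁴ = 21381376/6561 falls short of 4491 but (68/9)⁵ ≈24622.5 reaches it, so n = 5.

5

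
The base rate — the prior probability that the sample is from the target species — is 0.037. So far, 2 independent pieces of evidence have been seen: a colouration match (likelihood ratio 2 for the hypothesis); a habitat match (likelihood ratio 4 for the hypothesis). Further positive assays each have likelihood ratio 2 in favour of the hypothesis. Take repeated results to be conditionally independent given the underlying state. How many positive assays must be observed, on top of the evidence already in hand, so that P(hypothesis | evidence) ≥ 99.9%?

Prior odds = 0.037/0.963 = 37/963.
Combined Bayes factor of the evidence already in hand = 2 × 4 = 8.
Odds after that evidence = (37/963) × 8 = 296/963.
Target odds = 0.999/0.001 = 999.
Need 2ⁿ ≥ 999 ÷ (296/963) = 3250.125.
2¹¹ = 2048 falls short of 3250.125 but 2¹² = 4096 reaches it, so n = 12.

12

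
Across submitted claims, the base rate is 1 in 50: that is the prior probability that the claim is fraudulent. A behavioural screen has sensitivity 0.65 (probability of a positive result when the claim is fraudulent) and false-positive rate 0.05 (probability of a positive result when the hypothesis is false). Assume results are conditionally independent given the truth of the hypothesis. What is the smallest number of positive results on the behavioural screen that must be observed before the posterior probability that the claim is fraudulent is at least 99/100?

Prior odds = 0.02/0.98 = 1/49.
Likelihood ratio of a positive result = 0.65/0.05 = 13.
Target odds: 0.99 ÷ 0.01 = 99.
Need (1/49) × 13ⁿ ≥ 99, i.e. 13ⁿ ≥ 4851.
13³ = 2197 falls short of 4851 but 13⁴ = 28561 reaches it, so n = 4.

4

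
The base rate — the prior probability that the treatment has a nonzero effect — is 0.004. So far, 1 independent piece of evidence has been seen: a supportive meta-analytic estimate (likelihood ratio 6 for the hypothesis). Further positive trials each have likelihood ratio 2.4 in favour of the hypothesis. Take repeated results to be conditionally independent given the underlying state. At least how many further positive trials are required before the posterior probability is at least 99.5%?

11

Prior odds = 0.004/0.996 = 1/249.
Bayes factor of the evidence already in hand = 6.
Odds after that evidence = (1/249) × 6 = 2/83.
Target odds = 0.995/0.005 = 199.
Need 2.4ⁿ ≥ 199 ÷ (2/83) = 8258.5.
2.4¹⁰ ≈6340.34 falls short of 8258.5 but 2.4¹¹ ≈15216.8 reaches it, so n = 11.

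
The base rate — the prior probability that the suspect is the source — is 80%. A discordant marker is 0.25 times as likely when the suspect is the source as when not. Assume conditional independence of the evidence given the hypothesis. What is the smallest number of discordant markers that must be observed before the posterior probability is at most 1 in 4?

Prior odds = 0.8/0.2 = 4.
Likelihood ratio per discordant marker = 0.25.
Target posterior odds = 0.25/0.75 = 1/3.
Require 0.25ⁿ ≤ 1/3 ÷ 4 = 1/12.
0.25¹ = 0.25 is still above 1/12 but 0.25² = 0.0625 is at or below it, so n = 2.

2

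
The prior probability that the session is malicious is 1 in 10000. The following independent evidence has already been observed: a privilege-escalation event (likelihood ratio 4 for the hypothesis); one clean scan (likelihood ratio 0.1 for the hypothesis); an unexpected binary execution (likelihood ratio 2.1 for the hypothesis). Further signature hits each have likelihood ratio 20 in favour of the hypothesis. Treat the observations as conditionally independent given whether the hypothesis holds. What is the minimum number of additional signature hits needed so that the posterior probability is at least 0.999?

Prior odds = 0.0001/0.9999 = 1/9999.
Combined Bayes factor of the evidence already in hand = 4 × 0.1 × 2.1 = 0.84.
Odds after that evidence = (1/9999) × 0.84 = 7/83325.
Target odds = 0.999/0.001 = 999.
Need 20ⁿ ≥ 999 ÷ (7/83325) = 83241675/7.
20⁵ = 3200000 falls short of 83241675/7 but 20⁶ = 64000000 reaches it, so n = 6.

6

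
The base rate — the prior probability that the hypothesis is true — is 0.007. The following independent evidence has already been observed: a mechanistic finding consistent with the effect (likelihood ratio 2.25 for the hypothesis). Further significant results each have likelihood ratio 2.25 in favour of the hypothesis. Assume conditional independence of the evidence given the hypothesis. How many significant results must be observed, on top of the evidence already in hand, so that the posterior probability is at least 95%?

9

Prior odds = 0.007/0.993 = 7/993.
Bayes factor of the evidence already in hand = 2.25.
Odds after that evidence = (7/993) × 2.25 = 21/1324.
Target odds = 0.95/0.05 = 19.
Need 2.25ⁿ ≥ 19 ÷ (21/1324) = 25156/21.
2.25⁸ = 43046721/65536 falls short of 25156/21 but 2.25⁹ = 387420489/262144 reaches it, so n = 9.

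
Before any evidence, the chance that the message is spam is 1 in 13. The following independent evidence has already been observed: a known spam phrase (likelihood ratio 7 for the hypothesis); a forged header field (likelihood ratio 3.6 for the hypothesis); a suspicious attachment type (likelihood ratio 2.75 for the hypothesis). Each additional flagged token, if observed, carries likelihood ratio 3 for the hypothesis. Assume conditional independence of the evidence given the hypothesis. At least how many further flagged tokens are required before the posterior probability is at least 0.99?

Prior odds = (1/13)/(12/13) = 1/12.
Combined Bayes factor of the evidence already in hand = 7 × 3.6 × 2.75 = 69.3.
Odds after that evidence = (1/12) × 69.3 = 5.775.
Target odds = 0.99/0.01 = 99.
Need 3ⁿ ≥ 99 ÷ 5.775 = 120/7.
3² = 9 falls short of 120/7 but 3³ = 27 reaches it, so n = 3.

3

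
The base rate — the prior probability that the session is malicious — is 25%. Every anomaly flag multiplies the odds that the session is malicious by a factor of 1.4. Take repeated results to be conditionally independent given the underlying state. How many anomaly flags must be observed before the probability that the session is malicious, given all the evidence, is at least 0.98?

15

Prior odds = 0.25/0.75 = 1/3.
Likelihood ratio per anomaly flag = 1.4.
Target posterior odds = 0.98/0.02 = 49.
Need (1/3) × 1.4ⁿ ≥ 49, i.e. 1.4ⁿ ≥ 147.
1.4¹⁴ ≈111.12 falls short of 147 but 1.4¹⁵ ≈155.568 reaches it, so n = 15.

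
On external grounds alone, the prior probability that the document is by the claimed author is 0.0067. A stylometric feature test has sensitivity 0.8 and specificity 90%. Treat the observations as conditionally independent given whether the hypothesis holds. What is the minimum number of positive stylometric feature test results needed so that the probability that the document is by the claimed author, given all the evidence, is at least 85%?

4

Prior odds = 0.0067/0.9933 = 67/9933.
False-positive rate = 1 − 0.9 = 0.1; likelihood ratio of a positive = 0.8/0.1 = 8.
Target posterior odds = 0.85/0.15 = 17/3.
Need (67/9933) × 8ⁿ ≥ 17/3, i.e. 8ⁿ ≥ 56287/67.
8³ = 512 falls short of 56287/67 but 8⁴ = 4096 reaches it, so n = 4.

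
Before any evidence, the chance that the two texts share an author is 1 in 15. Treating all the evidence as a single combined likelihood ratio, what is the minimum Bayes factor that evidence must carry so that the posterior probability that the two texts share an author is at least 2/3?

Prior odds = (1/15)/(14/15) = 1/14.
Target odds = (2/3)/(1/3) = 2.
Required Bayes factor = 2 ÷ (1/14) = 28.

28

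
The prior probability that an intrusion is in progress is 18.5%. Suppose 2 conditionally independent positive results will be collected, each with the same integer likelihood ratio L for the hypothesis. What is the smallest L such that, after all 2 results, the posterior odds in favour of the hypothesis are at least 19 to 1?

Prior odds = 0.185/0.815 = 37/163.
Target odds = 19.
Need L² ≥ 19 ÷ (37/163) = 3097/37.
9² = 81 < 3097/37 ≤ 100 = 10², so L = 10.

10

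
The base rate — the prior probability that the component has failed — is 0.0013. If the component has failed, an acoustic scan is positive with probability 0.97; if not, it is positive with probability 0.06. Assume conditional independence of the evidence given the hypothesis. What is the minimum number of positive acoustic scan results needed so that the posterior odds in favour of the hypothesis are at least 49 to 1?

Prior odds: 0.0013 ÷ 0.9987 = 13/9987.
Likelihood ratio of a positive = 0.97/0.06 = 97/6.
Target odds = 49.
Require (97/6)ⁿ ≥ 49 ÷ (13/9987) = 489363/13.
(97/6)³ = 912673/216 falls short of 489363/13 but (97/6)⁴ = 88529281/1296 reaches it, so n = 4.

4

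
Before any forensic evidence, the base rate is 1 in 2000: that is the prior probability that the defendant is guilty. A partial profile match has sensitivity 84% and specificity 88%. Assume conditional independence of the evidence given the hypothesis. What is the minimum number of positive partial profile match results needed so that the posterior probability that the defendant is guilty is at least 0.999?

8

Prior odds: 0.0005 ÷ 0.9995 = 1/1999.
False-positive rate = 1 − 0.88 = 0.12; likelihood ratio of a positive = 0.84/0.12 = 7.
Target odds: 0.999 ÷ 0.001 = 999.
Need (1/1999) × 7ⁿ ≥ 999, i.e. 7ⁿ ≥ 1997001.
7⁷ = 823543 falls short of 1997001 but 7⁸ = 5764801 reaches it, so n = 8.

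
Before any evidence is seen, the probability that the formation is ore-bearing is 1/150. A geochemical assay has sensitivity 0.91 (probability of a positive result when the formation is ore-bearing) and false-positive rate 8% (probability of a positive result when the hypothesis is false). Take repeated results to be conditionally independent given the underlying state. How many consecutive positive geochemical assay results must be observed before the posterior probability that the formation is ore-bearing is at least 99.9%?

Prior odds = (1/150)/(149/150) = 1/149.
Likelihood ratio of a positive result = 0.91/0.08 = 11.375.
Target posterior odds = 0.999/0.001 = 999.
Need (1/149) × 11.375ⁿ ≥ 999, i.e. 11.375ⁿ ≥ 148851.
11.375⁴ = 68574961/4096 falls short of 148851 but 11.375⁵ ≈190439 reaches it, so n = 5.

5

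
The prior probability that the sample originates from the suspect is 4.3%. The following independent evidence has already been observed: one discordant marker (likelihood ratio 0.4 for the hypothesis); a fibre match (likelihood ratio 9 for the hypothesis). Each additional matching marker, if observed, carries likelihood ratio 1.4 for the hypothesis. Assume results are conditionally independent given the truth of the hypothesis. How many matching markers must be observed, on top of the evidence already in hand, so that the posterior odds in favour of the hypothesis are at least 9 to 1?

Prior odds = 0.043/0.957 = 43/957.
Combined Bayes factor of the evidence already in hand = 0.4 × 9 = 3.6.
Odds after that evidence = (43/957) × 3.6 = 258/1595.
Target odds = 9.
Need 1.4ⁿ ≥ 9 ÷ (258/1595) = 4785/86.
1.4¹¹ ≈40.4957 falls short of 4785/86 but 1.4¹² ≈56.6939 reaches it, so n = 12.

12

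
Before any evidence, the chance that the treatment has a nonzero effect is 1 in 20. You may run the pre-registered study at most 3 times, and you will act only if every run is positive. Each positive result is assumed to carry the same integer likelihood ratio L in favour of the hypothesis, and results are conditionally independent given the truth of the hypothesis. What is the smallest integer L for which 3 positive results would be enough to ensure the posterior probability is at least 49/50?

10

Prior odds = 0.05/0.95 = 1/19.
Target odds = 0.98/0.02 = 49.
Need L³ ≥ 49 ÷ (1/19) = 931.
9³ = 729 < 931 ≤ 1000 = 10³, so L = 10.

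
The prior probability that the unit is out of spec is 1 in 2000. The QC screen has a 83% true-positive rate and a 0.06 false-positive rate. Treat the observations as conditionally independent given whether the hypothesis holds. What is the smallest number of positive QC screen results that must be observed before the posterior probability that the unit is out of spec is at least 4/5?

4

Prior odds: 0.0005 ÷ 0.9995 = 1/1999.
Likelihood ratio of a positive result = 0.83/0.06 = 83/6.
Target posterior odds = 0.8/0.2 = 4.
Need (1/1999) × (83/6)ⁿ ≥ 4, i.e. (83/6)ⁿ ≥ 7996.
(83/6)³ = 571787/216 falls short of 7996 but (83/6)⁴ = 47458321/1296 reaches it, so n = 4.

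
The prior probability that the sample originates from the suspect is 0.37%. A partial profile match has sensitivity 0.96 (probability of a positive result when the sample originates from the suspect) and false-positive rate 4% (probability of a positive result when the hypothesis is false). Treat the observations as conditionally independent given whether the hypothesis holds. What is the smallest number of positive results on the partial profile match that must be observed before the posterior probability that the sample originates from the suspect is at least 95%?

3

Prior odds: 0.0037 ÷ 0.9963 = 37/9963.
Likelihood ratio of a positive result = 0.96/0.04 = 24.
Target posterior odds = 0.95/0.05 = 19.
Need (37/9963) × 24ⁿ ≥ 19, i.e. 24ⁿ ≥ 189297/37.
24² = 576 falls short of 189297/37 but 24³ = 13824 reaches it, so n = 3.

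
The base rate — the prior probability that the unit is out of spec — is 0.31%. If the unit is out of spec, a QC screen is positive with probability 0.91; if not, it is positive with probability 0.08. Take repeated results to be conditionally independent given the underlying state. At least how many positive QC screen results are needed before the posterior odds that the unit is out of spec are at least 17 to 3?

4

Prior odds: 0.0031 ÷ 0.9969 = 31/9969.
Likelihood ratio of a positive = 0.91/0.08 = 11.375.
Target odds = 17/3.
Need (31/9969) × 11.375ⁿ ≥ 17/3, i.e. 11.375ⁿ ≥ 56491/31.
11.375³ = 753571/512 falls short of 56491/31 but 11.375⁴ = 68574961/4096 reaches it, so n = 4.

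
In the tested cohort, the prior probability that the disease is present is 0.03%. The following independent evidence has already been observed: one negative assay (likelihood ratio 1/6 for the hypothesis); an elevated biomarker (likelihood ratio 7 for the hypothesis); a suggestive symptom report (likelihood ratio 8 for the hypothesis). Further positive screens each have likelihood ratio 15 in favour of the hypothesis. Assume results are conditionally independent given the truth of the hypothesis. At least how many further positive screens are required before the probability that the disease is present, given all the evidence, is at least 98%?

4

Prior odds = 0.0003/0.9997 = 3/9997.
Combined Bayes factor of the evidence already in hand = (1/6) × 7 × 8 = 28/3.
Odds after that evidence = (3/9997) × 28/3 = 28/9997.
Target odds = 0.98/0.02 = 49.
Need 15ⁿ ≥ 49 ÷ (28/9997) = 17494.75.
15³ = 3375 falls short of 17494.75 but 15⁴ = 50625 reaches it, so n = 4.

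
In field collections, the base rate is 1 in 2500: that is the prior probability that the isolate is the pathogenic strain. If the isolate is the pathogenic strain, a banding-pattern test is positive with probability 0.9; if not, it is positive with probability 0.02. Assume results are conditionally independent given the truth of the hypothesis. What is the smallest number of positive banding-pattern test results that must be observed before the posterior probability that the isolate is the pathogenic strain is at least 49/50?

4

Prior odds = 0.0004/0.9996 = 1/2499.
Likelihood ratio of a positive = 0.9/0.02 = 45.
Target odds: 0.98 ÷ 0.02 = 49.
Need (1/2499) × 45ⁿ ≥ 49, i.e. 45ⁿ ≥ 122451.
45³ = 91125 falls short of 122451 but 45⁴ = 4100625 reaches it, so n = 4.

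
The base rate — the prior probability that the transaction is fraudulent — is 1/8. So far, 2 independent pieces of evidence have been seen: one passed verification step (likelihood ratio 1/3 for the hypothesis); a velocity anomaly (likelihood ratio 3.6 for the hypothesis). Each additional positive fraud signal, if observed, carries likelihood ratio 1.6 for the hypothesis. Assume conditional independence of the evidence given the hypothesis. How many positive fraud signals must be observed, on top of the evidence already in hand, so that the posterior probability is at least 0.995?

16

Prior odds = 0.125/0.875 = 1/7.
Combined Bayes factor of the evidence already in hand = (1/3) × 3.6 = 1.2.
Odds after that evidence = (1/7) × 1.2 = 6/35.
Target odds = 0.995/0.005 = 199.
Need 1.6ⁿ ≥ 199 ÷ (6/35) = 6965/6.
1.6¹⁵ ≈1152.92 falls short of 6965/6 but 1.6¹⁶ ≈1844.67 reaches it, so n = 16.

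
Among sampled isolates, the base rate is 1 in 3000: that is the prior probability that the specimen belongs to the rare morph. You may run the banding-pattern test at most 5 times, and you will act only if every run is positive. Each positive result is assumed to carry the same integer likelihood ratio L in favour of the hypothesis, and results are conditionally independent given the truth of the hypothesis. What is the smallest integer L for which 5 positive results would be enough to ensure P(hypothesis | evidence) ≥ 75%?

7

Prior odds = (1/3000)/(2999/3000) = 1/2999.
Target odds = 0.75/0.25 = 3.
Need L⁵ ≥ 3 ÷ (1/2999) = 8997.
6⁵ = 7776 < 8997 ≤ 16807 = 7⁵, so L = 7.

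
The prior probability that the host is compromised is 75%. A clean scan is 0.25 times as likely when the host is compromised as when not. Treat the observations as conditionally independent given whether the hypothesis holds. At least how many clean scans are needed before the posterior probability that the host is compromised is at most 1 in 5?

Prior odds = 0.75/0.25 = 3.
Likelihood ratio per clean scan = 0.25.
Target odds: 0.2 ÷ 0.8 = 0.25.
Require 0.25ⁿ ≤ 0.25 ÷ 3 = 1/12.
0.25¹ = 0.25 is still above 1/12 but 0.25² = 0.0625 is at or below it, so n = 2.

2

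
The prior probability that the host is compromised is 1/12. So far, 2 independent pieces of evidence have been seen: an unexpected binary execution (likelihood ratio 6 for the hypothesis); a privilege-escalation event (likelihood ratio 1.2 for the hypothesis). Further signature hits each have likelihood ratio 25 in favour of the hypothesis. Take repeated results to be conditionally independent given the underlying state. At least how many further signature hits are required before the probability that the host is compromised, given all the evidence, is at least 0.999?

3

Prior odds = (1/12)/(11/12) = 1/11.
Combined Bayes factor of the evidence already in hand = 6 × 1.2 = 7.2.
Odds after that evidence = (1/11) × 7.2 = 36/55.
Target odds = 0.999/0.001 = 999.
Need 25ⁿ ≥ 999 ÷ (36/55) = 1526.25.
25² = 625 falls short of 1526.25 but 25³ = 15625 reaches it, so n = 3.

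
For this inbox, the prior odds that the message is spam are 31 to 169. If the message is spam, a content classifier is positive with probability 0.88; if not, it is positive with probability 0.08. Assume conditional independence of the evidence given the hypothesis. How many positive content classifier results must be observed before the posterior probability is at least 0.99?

3

Prior odds = 31/169.
Likelihood ratio of a positive = 0.88/0.08 = 11.
Target posterior odds = 0.99/0.01 = 99.
Require 11ⁿ ≥ 99 ÷ (31/169) = 16731/31.
11² = 121 falls short of 16731/31 but 11³ = 1331 reaches it, so n = 3.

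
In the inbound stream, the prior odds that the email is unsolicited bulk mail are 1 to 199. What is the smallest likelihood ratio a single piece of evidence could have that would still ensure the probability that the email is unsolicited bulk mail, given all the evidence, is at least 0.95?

3781

Prior odds = 1/199.
Target odds = 0.95/0.05 = 19.
Required Bayes factor = 19 ÷ (1/199) = 3781.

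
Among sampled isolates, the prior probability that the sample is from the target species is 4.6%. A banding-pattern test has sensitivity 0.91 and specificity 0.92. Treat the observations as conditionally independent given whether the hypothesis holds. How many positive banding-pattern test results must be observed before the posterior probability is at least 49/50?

Prior odds = 0.046/0.954 = 23/477.
False-positive rate = 1 − 0.92 = 0.08; likelihood ratio of a positive = 0.91/0.08 = 11.375.
Target posterior odds = 0.98/0.02 = 49.
Need (23/477) × 11.375ⁿ ≥ 49, i.e. 11.375ⁿ ≥ 23373/23.
11.375² = 129.390625 falls short of 23373/23 but 11.375³ = 753571/512 reaches it, so n = 3.

3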